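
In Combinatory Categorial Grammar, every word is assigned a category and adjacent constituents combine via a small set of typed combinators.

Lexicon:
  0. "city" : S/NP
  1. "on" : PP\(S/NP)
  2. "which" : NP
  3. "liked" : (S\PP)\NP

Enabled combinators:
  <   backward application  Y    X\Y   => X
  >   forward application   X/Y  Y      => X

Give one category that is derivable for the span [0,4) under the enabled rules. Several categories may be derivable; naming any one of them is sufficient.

S

[0,4] S   <
  [0,2] PP   <
    [0,1] "city" : S/NP
    [1,2] "on" : PP\(S/NP)
  [2,4] S\PP   <
    [2,3] "which" : NP
    [3,4] "liked" : (S\PP)\NP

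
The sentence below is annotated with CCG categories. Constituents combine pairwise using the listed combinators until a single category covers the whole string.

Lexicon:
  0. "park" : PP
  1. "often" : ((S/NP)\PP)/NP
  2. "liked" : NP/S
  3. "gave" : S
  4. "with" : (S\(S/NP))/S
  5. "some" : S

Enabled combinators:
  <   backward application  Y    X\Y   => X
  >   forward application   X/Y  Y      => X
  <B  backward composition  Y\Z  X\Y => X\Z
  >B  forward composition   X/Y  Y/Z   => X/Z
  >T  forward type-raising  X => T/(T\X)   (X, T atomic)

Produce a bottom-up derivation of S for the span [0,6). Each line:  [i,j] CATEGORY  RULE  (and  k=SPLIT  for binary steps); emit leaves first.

[0,1] PP  lex  "park"
[1,2] ((S/NP)\PP)/NP  lex  "often"
[2,3] NP/S  lex  "liked"
[3,4] S  lex  "gave"
[2,4] NP  >  k=3
[1,4] (S/NP)\PP  >  k=2
[4,5] (S\(S/NP))/S  lex  "with"
[5,6] S  lex  "some"
[4,6] S\(S/NP)  >  k=5
[1,6] S\PP  <B  k=4
[0,6] S  <  k=1

[0,6] S   <
  [0,1] "park" : PP
  [1,6] S\PP   <B
    [1,4] (S/NP)\PP   >
      [1,2] "often" : ((S/NP)\PP)/NP
      [2,4] NP   >
        [2,3] "liked" : NP/S
        [3,4] "gave" : S
    [4,6] S\(S/NP)   >
      [4,5] "with" : (S\(S/NP))/S
      [5,6] "some" : S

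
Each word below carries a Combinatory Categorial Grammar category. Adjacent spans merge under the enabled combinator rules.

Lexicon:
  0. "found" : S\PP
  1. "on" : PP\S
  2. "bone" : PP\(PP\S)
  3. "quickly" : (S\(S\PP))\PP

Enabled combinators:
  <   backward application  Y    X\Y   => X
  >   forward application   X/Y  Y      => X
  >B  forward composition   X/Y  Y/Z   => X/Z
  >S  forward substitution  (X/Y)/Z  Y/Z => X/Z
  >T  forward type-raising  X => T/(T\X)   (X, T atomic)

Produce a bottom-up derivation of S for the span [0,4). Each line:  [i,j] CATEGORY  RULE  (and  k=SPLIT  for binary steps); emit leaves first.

[0,4] S   <
  [0,1] "found" : S\PP
  [1,4] S\(S\PP)   <
    [1,3] PP   <
      [1,2] "on" : PP\S
      [2,3] "bone" : PP\(PP\S)
    [3,4] "quickly" : (S\(S\PP))\PP

[0,1] S\PP  lex  "found"
[1,2] PP\S  lex  "on"
[2,3] PP\(PP\S)  lex  "bone"
[1,3] PP  <  k=2
[3,4] (S\(S\PP))\PP  lex  "quickly"
[1,4] S\(S\PP)  <  k=3
[0,4] S  <  k=1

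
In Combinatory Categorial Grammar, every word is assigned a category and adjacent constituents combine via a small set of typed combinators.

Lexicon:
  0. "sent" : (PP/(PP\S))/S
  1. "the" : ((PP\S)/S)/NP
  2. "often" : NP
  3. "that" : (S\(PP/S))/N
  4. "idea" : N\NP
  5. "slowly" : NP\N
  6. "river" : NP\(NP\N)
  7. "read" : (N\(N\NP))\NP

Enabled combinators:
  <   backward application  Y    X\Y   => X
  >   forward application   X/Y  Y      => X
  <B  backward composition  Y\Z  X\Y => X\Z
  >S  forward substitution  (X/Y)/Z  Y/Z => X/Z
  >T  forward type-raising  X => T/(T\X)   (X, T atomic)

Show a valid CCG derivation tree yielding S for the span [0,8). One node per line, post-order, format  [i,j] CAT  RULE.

[0,1] (PP/(PP\S))/S  lex  "sent"
[1,2] ((PP\S)/S)/NP  lex  "the"
[2,3] NP  lex  "often"
[1,3] (PP\S)/S  >  k=2
[0,3] PP/S  >S  k=1
[3,4] (S\(PP/S))/N  lex  "that"
[4,5] N\NP  lex  "idea"
[5,6] NP\N  lex  "slowly"
[6,7] NP\(NP\N)  lex  "river"
[5,7] NP  <  k=6
[7,8] (N\(N\NP))\NP  lex  "read"
[5,8] N\(N\NP)  <  k=7
[4,8] N  <  k=5
[3,8] S\(PP/S)  >  k=4
[0,8] S  <  k=3

[0,8] S   <
  [0,3] PP/S   >S
    [0,1] "sent" : (PP/(PP\S))/S
    [1,3] (PP\S)/S   >
      [1,2] "the" : ((PP\S)/S)/NP
      [2,3] "often" : NP
  [3,8] S\(PP/S)   >
    [3,4] "that" : (S\(PP/S))/N
    [4,8] N   <
      [4,5] "idea" : N\NP
      [5,8] N\(N\NP)   <
        [5,7] NP   <
          [5,6] "slowly" : NP\N
          [6,7] "river" : NP\(NP\N)
        [7,8] "read" : (N\(N\NP))\NP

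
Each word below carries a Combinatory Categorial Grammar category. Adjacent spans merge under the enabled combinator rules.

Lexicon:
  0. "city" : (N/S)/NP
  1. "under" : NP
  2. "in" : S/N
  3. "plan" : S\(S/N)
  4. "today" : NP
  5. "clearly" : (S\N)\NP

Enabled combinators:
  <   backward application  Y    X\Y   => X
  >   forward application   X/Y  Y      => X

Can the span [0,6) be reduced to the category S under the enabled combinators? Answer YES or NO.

[0,6] S   <
  [0,4] N   >
    [0,2] N/S   >
      [0,1] "city" : (N/S)/NP
      [1,2] "under" : NP
    [2,4] S   <
      [2,3] "in" : S/N
      [3,4] "plan" : S\(S/N)
  [4,6] S\N   <
    [4,5] "today" : NP
    [5,6] "clearly" : (S\N)\NP

YES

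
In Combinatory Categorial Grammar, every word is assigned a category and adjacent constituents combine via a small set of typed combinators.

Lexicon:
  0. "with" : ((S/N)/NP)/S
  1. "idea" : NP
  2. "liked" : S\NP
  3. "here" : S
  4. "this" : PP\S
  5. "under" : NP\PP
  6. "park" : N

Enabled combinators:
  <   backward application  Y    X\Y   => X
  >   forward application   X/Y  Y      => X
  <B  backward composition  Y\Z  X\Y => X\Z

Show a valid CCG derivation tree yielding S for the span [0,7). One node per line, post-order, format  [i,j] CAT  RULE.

[0,1] ((S/N)/NP)/S  lex  "with"
[1,2] NP  lex  "idea"
[2,3] S\NP  lex  "liked"
[1,3] S  <  k=2
[0,3] (S/N)/NP  >  k=1
[3,4] S  lex  "here"
[4,5] PP\S  lex  "this"
[3,5] PP  <  k=4
[5,6] NP\PP  lex  "under"
[3,6] NP  <  k=5
[0,6] S/N  >  k=3
[6,7] N  lex  "park"
[0,7] S  >  k=6

[0,7] S   >
  [0,6] S/N   >
    [0,3] (S/N)/NP   >
      [0,1] "with" : ((S/N)/NP)/S
      [1,3] S   <
        [1,2] "idea" : NP
        [2,3] "liked" : S\NP
    [3,6] NP   <
      [3,5] PP   <
        [3,4] "here" : S
        [4,5] "this" : PP\S
      [5,6] "under" : NP\PP
  [6,7] "park" : N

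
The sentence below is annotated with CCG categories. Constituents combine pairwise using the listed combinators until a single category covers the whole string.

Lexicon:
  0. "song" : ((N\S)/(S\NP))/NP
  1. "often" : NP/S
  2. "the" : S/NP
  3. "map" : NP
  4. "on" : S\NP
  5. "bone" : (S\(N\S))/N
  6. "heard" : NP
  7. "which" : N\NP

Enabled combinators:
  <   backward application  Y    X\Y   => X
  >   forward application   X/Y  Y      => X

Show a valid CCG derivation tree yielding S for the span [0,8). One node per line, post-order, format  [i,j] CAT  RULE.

[0,1] ((N\S)/(S\NP))/NP  lex  "song"
[1,2] NP/S  lex  "often"
[2,3] S/NP  lex  "the"
[3,4] NP  lex  "map"
[2,4] S  >  k=3
[1,4] NP  >  k=2
[0,4] (N\S)/(S\NP)  >  k=1
[4,5] S\NP  lex  "on"
[0,5] N\S  >  k=4
[5,6] (S\(N\S))/N  lex  "bone"
[6,7] NP  lex  "heard"
[7,8] N\NP  lex  "which"
[6,8] N  <  k=7
[5,8] S\(N\S)  >  k=6
[0,8] S  <  k=5

[0,8] S   <
  [0,5] N\S   >
    [0,4] (N\S)/(S\NP)   >
      [0,1] "song" : ((N\S)/(S\NP))/NP
      [1,4] NP   >
        [1,2] "often" : NP/S
        [2,4] S   >
          [2,3] "the" : S/NP
          [3,4] "map" : NP
    [4,5] "on" : S\NP
  [5,8] S\(N\S)   >
    [5,6] "bone" : (S\(N\S))/N
    [6,8] N   <
      [6,7] "heard" : NP
      [7,8] "which" : N\NP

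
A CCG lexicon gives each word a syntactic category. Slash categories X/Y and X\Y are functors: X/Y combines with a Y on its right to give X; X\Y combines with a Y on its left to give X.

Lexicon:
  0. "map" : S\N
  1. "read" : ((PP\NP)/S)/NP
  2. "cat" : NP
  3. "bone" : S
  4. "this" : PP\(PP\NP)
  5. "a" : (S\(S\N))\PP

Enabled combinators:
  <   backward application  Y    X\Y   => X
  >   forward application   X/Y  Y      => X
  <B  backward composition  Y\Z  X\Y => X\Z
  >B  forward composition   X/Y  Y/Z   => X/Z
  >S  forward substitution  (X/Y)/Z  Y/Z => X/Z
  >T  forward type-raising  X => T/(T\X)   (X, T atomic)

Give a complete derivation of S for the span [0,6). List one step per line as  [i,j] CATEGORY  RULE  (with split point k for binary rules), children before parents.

[0,1] S\N  lex  "map"
[1,2] ((PP\NP)/S)/NP  lex  "read"
[2,3] NP  lex  "cat"
[1,3] (PP\NP)/S  >  k=2
[3,4] S  lex  "bone"
[1,4] PP\NP  >  k=3
[4,5] PP\(PP\NP)  lex  "this"
[1,5] PP  <  k=4
[5,6] (S\(S\N))\PP  lex  "a"
[1,6] S\(S\N)  <  k=5
[0,6] S  <  k=1

[0,6] S   <
  [0,1] "map" : S\N
  [1,6] S\(S\N)   <
    [1,5] PP   <
      [1,4] PP\NP   >
        [1,3] (PP\NP)/S   >
          [1,2] "read" : ((PP\NP)/S)/NP
          [2,3] "cat" : NP
        [3,4] "bone" : S
      [4,5] "this" : PP\(PP\NP)
    [5,6] "a" : (S\(S\N))\PP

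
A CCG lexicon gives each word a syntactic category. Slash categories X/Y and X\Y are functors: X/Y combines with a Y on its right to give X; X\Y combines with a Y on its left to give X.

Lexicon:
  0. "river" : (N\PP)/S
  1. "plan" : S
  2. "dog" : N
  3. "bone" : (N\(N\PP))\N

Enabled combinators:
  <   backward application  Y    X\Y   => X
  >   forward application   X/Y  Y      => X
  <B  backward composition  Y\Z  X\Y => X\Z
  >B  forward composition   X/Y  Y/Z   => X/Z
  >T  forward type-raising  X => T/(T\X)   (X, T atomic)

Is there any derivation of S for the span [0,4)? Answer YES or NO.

(N\PP)/S S N (N\(N\PP))\N
CKY chart[0,4] = {N, N/(N\N), NP/(NP\N), PP/(PP\N), S/(S\N)}; S ∉ chart

NO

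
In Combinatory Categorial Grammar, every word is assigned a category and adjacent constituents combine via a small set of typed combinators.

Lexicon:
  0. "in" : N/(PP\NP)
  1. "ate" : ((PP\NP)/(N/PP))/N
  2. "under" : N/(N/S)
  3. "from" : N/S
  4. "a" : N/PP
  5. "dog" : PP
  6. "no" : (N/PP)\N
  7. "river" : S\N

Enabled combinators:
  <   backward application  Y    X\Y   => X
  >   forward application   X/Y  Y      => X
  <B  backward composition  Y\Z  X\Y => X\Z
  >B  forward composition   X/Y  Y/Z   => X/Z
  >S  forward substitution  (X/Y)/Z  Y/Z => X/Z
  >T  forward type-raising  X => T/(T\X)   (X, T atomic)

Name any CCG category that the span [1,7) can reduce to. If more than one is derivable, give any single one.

PP\NP

[0,8] S   <
  [0,7] N   >
    [0,1] "in" : N/(PP\NP)
    [1,7] PP\NP   >
      [1,4] (PP\NP)/(N/PP)   >
        [1,2] "ate" : ((PP\NP)/(N/PP))/N
        [2,4] N   >
          [2,3] "under" : N/(N/S)
          [3,4] "from" : N/S
      [4,7] N/PP   <
        [4,6] N   >
          [4,5] "a" : N/PP
          [5,6] "dog" : PP
        [6,7] "no" : (N/PP)\N
  [7,8] "river" : S\N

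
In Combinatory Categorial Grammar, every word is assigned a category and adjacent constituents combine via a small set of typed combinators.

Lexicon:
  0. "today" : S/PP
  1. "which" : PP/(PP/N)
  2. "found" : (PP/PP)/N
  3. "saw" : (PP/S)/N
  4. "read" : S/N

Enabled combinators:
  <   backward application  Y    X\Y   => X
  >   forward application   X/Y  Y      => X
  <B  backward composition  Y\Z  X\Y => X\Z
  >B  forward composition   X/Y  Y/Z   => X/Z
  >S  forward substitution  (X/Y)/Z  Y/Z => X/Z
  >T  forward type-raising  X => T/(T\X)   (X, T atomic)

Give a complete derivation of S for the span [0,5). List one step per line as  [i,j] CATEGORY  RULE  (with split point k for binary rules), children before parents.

[0,1] S/PP  lex  "today"
[1,2] PP/(PP/N)  lex  "which"
[2,3] (PP/PP)/N  lex  "found"
[3,4] (PP/S)/N  lex  "saw"
[4,5] S/N  lex  "read"
[3,5] PP/N  >S  k=4
[2,5] PP/N  >S  k=3
[1,5] PP  >  k=2
[0,5] S  >  k=1

[0,5] S   >
  [0,1] "today" : S/PP
  [1,5] PP   >
    [1,2] "which" : PP/(PP/N)
    [2,5] PP/N   >S
      [2,3] "found" : (PP/PP)/N
      [3,5] PP/N   >S
        [3,4] "saw" : (PP/S)/N
        [4,5] "read" : S/N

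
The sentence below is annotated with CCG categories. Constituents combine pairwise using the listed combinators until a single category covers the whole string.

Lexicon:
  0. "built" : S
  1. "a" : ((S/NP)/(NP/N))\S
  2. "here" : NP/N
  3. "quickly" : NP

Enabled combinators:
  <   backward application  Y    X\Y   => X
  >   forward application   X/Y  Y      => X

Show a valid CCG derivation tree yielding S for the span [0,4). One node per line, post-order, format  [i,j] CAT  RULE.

[0,1] S  lex  "built"
[1,2] ((S/NP)/(NP/N))\S  lex  "a"
[0,2] (S/NP)/(NP/N)  <  k=1
[2,3] NP/N  lex  "here"
[0,3] S/NP  >  k=2
[3,4] NP  lex  "quickly"
[0,4] S  >  k=3

[0,4] S   >
  [0,3] S/NP   >
    [0,2] (S/NP)/(NP/N)   <
      [0,1] "built" : S
      [1,2] "a" : ((S/NP)/(NP/N))\S
    [2,3] "here" : NP/N
  [3,4] "quickly" : NP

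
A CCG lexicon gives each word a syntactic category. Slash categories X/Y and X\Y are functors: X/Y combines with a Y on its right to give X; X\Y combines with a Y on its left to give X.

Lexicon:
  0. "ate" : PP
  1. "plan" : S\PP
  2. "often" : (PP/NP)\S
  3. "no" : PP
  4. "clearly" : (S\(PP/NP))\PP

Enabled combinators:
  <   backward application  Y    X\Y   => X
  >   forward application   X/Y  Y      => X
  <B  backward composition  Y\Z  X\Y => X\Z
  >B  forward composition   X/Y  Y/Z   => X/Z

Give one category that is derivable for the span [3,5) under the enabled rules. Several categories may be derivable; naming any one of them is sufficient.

[0,5] S   <
  [0,1] "ate" : PP
  [1,5] S\PP   <B
    [1,2] "plan" : S\PP
    [2,5] S\S   <B
      [2,3] "often" : (PP/NP)\S
      [3,5] S\(PP/NP)   <
        [3,4] "no" : PP
        [4,5] "clearly" : (S\(PP/NP))\PP

S\(PP/NP)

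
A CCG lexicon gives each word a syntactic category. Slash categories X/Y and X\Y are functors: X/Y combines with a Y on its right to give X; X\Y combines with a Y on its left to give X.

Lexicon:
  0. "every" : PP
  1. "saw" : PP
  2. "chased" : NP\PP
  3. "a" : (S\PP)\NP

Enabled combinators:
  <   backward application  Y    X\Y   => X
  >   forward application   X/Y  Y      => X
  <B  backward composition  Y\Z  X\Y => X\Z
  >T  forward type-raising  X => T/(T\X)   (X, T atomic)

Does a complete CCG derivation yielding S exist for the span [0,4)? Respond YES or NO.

[0,4] S   <
  [0,1] "every" : PP
  [1,4] S\PP   <
    [1,3] NP   <
      [1,2] "saw" : PP
      [2,3] "chased" : NP\PP
    [3,4] "a" : (S\PP)\NP

YES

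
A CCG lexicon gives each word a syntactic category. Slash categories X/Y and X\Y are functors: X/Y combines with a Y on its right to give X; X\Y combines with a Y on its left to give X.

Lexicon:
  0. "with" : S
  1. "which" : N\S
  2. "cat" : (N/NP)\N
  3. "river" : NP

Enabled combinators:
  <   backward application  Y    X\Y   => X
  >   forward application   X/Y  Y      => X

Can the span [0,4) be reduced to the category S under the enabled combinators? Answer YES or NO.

NO

S N\S (N/NP)\N NP
CKY chart[0,4] = {N}; S ∉ chart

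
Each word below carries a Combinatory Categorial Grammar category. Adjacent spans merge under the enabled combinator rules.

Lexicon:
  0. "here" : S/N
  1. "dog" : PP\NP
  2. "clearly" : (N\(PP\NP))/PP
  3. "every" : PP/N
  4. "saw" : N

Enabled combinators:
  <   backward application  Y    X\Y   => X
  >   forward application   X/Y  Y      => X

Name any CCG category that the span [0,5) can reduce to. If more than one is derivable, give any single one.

[0,5] S   >
  [0,1] "here" : S/N
  [1,5] N   <
    [1,2] "dog" : PP\NP
    [2,5] N\(PP\NP)   >
      [2,3] "clearly" : (N\(PP\NP))/PP
      [3,5] PP   >
        [3,4] "every" : PP/N
        [4,5] "saw" : N

S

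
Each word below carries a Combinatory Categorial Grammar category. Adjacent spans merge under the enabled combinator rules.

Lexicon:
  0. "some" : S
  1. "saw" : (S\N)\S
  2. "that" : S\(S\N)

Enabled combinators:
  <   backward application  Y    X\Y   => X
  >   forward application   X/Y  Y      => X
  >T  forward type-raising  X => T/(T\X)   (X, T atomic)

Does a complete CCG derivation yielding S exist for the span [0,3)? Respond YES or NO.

YES

[0,3] S   <
  [0,2] S\N   <
    [0,1] "some" : S
    [1,2] "saw" : (S\N)\S
  [2,3] "that" : S\(S\N)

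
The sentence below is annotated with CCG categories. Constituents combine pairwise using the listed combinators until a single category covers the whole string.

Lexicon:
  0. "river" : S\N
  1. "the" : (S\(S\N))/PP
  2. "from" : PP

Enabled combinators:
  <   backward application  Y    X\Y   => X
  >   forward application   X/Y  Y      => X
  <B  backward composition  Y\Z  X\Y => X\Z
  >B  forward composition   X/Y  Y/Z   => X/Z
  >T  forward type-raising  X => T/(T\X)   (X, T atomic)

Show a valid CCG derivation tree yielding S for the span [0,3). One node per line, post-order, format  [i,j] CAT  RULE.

[0,1] S\N  lex  "river"
[1,2] (S\(S\N))/PP  lex  "the"
[2,3] PP  lex  "from"
[1,3] S\(S\N)  >  k=2
[0,3] S  <  k=1

[0,3] S   <
  [0,1] "river" : S\N
  [1,3] S\(S\N)   >
    [1,2] "the" : (S\(S\N))/PP
    [2,3] "from" : PP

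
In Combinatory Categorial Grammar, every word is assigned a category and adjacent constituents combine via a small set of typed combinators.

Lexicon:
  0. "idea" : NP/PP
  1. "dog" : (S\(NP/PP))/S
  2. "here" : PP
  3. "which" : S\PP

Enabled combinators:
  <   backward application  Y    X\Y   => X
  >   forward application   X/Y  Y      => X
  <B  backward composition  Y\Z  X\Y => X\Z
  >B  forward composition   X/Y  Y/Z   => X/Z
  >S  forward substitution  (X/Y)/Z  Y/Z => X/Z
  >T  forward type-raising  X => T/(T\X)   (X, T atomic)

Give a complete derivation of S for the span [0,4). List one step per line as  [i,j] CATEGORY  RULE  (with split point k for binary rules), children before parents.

[0,1] NP/PP  lex  "idea"
[1,2] (S\(NP/PP))/S  lex  "dog"
[2,3] PP  lex  "here"
[3,4] S\PP  lex  "which"
[2,4] S  <  k=3
[1,4] S\(NP/PP)  >  k=2
[0,4] S  <  k=1

[0,4] S   <
  [0,1] "idea" : NP/PP
  [1,4] S\(NP/PP)   >
    [1,2] "dog" : (S\(NP/PP))/S
    [2,4] S   <
      [2,3] "here" : PP
      [3,4] "which" : S\PP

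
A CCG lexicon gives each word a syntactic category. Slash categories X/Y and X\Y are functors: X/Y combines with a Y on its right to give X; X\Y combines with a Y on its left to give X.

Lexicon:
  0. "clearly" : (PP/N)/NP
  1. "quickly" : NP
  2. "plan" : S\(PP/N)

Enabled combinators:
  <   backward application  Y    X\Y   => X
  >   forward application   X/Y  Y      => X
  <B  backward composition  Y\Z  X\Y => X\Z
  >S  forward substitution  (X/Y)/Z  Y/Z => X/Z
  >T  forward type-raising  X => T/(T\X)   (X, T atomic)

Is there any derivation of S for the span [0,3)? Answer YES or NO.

[0,3] S   <
  [0,2] PP/N   >
    [0,1] "clearly" : (PP/N)/NP
    [1,2] "quickly" : NP
  [2,3] "plan" : S\(PP/N)

YES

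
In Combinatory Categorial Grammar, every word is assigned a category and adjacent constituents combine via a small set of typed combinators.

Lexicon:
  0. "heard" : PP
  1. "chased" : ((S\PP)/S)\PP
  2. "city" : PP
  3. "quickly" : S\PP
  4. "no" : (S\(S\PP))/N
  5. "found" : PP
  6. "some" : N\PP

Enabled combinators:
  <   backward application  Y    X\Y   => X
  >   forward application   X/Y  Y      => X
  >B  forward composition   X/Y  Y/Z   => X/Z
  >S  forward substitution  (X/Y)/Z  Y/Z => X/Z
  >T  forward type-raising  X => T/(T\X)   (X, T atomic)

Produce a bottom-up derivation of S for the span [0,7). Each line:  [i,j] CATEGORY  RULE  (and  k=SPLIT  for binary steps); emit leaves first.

[0,1] PP  lex  "heard"
[1,2] ((S\PP)/S)\PP  lex  "chased"
[0,2] (S\PP)/S  <  k=1
[2,3] PP  lex  "city"
[2,3] S/(S\PP)  >T
[3,4] S\PP  lex  "quickly"
[2,4] S  >  k=3
[0,4] S\PP  >  k=2
[4,5] (S\(S\PP))/N  lex  "no"
[5,6] PP  lex  "found"
[5,6] N/(N\PP)  >T
[6,7] N\PP  lex  "some"
[5,7] N  >  k=6
[4,7] S\(S\PP)  >  k=5
[0,7] S  <  k=4

[0,7] S   <
  [0,4] S\PP   >
    [0,2] (S\PP)/S   <
      [0,1] "heard" : PP
      [1,2] "chased" : ((S\PP)/S)\PP
    [2,4] S   >
      [2,3] S/(S\PP)   >T
        [2,3] "city" : PP
      [3,4] "quickly" : S\PP
  [4,7] S\(S\PP)   >
    [4,5] "no" : (S\(S\PP))/N
    [5,7] N   >
      [5,6] N/(N\PP)   >T
        [5,6] "found" : PP
      [6,7] "some" : N\PP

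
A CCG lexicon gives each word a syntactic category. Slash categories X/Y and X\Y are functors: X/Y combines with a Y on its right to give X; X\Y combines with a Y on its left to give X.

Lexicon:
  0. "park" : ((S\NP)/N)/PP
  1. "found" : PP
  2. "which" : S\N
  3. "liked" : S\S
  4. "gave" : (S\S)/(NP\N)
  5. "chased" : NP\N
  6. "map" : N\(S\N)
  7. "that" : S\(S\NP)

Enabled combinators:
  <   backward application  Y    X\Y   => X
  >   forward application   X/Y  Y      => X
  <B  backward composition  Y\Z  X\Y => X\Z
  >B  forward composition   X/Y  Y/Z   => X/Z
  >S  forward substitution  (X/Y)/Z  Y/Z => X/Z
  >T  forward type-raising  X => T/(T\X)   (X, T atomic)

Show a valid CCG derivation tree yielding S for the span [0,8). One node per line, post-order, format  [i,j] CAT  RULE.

[0,8] S   <
  [0,7] S\NP   >
    [0,2] (S\NP)/N   >
      [0,1] "park" : ((S\NP)/N)/PP
      [1,2] "found" : PP
    [2,7] N   <
      [2,6] S\N   <B
        [2,4] S\N   <B
          [2,3] "which" : S\N
          [3,4] "liked" : S\S
        [4,6] S\S   >
          [4,5] "gave" : (S\S)/(NP\N)
          [5,6] "chased" : NP\N
      [6,7] "map" : N\(S\N)
  [7,8] "that" : S\(S\NP)

[0,1] ((S\NP)/N)/PP  lex  "park"
[1,2] PP  lex  "found"
[0,2] (S\NP)/N  >  k=1
[2,3] S\N  lex  "which"
[3,4] S\S  lex  "liked"
[2,4] S\N  <B  k=3
[4,5] (S\S)/(NP\N)  lex  "gave"
[5,6] NP\N  lex  "chased"
[4,6] S\S  >  k=5
[2,6] S\N  <B  k=4
[6,7] N\(S\N)  lex  "map"
[2,7] N  <  k=6
[0,7] S\NP  >  k=2
[7,8] S\(S\NP)  lex  "that"
[0,8] S  <  k=7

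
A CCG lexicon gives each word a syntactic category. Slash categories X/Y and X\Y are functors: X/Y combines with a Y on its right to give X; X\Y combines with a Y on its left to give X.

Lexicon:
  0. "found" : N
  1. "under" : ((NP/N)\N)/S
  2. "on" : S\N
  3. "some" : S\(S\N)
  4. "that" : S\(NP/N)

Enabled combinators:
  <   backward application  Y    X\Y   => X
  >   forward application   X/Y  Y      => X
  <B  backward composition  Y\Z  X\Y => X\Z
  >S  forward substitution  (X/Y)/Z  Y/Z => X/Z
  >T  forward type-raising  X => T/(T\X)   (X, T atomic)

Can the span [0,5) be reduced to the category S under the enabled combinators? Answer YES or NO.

YES

[0,5] S   <
  [0,1] "found" : N
  [1,5] S\N   <B
    [1,4] (NP/N)\N   >
      [1,2] "under" : ((NP/N)\N)/S
      [2,4] S   <
        [2,3] "on" : S\N
        [3,4] "some" : S\(S\N)
    [4,5] "that" : S\(NP/N)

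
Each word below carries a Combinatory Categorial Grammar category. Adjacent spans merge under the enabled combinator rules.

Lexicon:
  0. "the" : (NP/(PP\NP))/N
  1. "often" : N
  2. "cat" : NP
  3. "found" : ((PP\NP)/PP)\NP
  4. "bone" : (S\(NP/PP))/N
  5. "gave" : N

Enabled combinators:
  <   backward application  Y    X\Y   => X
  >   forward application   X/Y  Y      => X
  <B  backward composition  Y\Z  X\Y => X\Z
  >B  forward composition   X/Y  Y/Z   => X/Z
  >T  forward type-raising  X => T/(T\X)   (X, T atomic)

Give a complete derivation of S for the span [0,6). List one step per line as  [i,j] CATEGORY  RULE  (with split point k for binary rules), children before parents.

[0,6] S   <
  [0,4] NP/PP   >B
    [0,2] NP/(PP\NP)   >
      [0,1] "the" : (NP/(PP\NP))/N
      [1,2] "often" : N
    [2,4] (PP\NP)/PP   <
      [2,3] "cat" : NP
      [3,4] "found" : ((PP\NP)/PP)\NP
  [4,6] S\(NP/PP)   >
    [4,5] "bone" : (S\(NP/PP))/N
    [5,6] "gave" : N

[0,1] (NP/(PP\NP))/N  lex  "the"
[1,2] N  lex  "often"
[0,2] NP/(PP\NP)  >  k=1
[2,3] NP  lex  "cat"
[3,4] ((PP\NP)/PP)\NP  lex  "found"
[2,4] (PP\NP)/PP  <  k=3
[0,4] NP/PP  >B  k=2
[4,5] (S\(NP/PP))/N  lex  "bone"
[5,6] N  lex  "gave"
[4,6] S\(NP/PP)  >  k=5
[0,6] S  <  k=4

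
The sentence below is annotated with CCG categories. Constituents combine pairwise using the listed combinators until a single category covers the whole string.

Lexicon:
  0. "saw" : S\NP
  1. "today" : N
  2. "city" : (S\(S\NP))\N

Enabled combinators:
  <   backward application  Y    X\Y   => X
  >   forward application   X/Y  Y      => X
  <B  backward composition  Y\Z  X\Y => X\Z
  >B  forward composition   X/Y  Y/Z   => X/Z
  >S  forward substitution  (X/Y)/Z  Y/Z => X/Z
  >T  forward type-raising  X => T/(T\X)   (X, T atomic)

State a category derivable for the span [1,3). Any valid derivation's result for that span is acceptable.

S\(S\NP)

[0,3] S   <
  [0,1] "saw" : S\NP
  [1,3] S\(S\NP)   <
    [1,2] "today" : N
    [2,3] "city" : (S\(S\NP))\N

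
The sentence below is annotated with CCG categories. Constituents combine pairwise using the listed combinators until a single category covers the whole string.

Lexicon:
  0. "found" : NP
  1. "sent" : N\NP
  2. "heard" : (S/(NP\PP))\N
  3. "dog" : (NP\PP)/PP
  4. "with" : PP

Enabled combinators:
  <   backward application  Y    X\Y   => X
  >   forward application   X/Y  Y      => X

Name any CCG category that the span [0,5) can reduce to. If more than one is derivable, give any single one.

[0,5] S   >
  [0,3] S/(NP\PP)   <
    [0,2] N   <
      [0,1] "found" : NP
      [1,2] "sent" : N\NP
    [2,3] "heard" : (S/(NP\PP))\N
  [3,5] NP\PP   >
    [3,4] "dog" : (NP\PP)/PP
    [4,5] "with" : PP

S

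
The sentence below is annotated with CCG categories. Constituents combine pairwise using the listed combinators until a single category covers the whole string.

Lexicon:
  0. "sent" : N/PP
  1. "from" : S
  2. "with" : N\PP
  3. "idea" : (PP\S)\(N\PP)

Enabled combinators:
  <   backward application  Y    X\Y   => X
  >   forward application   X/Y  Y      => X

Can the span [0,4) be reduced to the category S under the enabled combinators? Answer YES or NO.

N/PP S N\PP (PP\S)\(N\PP)
CKY chart[0,4] = {N}; S ∉ chart

NO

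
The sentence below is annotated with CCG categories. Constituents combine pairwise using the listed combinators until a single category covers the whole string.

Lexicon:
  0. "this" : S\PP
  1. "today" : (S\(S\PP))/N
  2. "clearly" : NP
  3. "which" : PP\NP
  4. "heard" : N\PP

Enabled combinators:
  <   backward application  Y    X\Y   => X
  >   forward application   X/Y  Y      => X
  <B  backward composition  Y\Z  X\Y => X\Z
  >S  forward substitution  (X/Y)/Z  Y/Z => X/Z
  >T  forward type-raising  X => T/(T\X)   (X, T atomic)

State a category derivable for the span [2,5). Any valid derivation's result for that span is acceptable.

N

[0,5] S   <
  [0,1] "this" : S\PP
  [1,5] S\(S\PP)   >
    [1,2] "today" : (S\(S\PP))/N
    [2,5] N   <
      [2,3] "clearly" : NP
      [3,5] N\NP   <B
        [3,4] "which" : PP\NP
        [4,5] "heard" : N\PP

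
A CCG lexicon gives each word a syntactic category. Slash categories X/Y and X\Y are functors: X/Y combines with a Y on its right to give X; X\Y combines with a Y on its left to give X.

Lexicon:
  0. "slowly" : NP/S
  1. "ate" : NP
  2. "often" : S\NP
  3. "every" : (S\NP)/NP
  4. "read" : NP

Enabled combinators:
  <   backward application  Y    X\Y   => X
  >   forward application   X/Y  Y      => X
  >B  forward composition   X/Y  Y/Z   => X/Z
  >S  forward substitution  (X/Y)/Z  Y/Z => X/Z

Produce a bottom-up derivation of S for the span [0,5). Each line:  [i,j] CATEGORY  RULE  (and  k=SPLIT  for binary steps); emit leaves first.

[0,5] S   <
  [0,3] NP   >
    [0,1] "slowly" : NP/S
    [1,3] S   <
      [1,2] "ate" : NP
      [2,3] "often" : S\NP
  [3,5] S\NP   >
    [3,4] "every" : (S\NP)/NP
    [4,5] "read" : NP

[0,1] NP/S  lex  "slowly"
[1,2] NP  lex  "ate"
[2,3] S\NP  lex  "often"
[1,3] S  <  k=2
[0,3] NP  >  k=1
[3,4] (S\NP)/NP  lex  "every"
[4,5] NP  lex  "read"
[3,5] S\NP  >  k=4
[0,5] S  <  k=3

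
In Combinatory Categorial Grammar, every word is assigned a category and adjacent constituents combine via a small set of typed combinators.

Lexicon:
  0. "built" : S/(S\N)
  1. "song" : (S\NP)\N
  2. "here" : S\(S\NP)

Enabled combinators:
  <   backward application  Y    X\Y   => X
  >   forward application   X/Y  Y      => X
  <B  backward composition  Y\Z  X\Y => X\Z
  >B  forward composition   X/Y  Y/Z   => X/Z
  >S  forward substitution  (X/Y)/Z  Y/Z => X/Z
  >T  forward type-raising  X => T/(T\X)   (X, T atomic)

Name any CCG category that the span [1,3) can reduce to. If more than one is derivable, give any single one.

S\N

[0,3] S   >
  [0,1] "built" : S/(S\N)
  [1,3] S\N   <B
    [1,2] "song" : (S\NP)\N
    [2,3] "here" : S\(S\NP)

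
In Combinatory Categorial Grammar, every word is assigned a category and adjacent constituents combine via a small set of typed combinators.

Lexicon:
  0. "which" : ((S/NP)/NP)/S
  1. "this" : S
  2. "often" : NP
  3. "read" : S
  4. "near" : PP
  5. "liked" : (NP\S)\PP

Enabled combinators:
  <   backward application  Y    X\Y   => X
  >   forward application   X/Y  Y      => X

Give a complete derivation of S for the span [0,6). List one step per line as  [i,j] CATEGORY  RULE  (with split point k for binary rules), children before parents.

[0,6] S   >
  [0,3] S/NP   >
    [0,2] (S/NP)/NP   >
      [0,1] "which" : ((S/NP)/NP)/S
      [1,2] "this" : S
    [2,3] "often" : NP
  [3,6] NP   <
    [3,4] "read" : S
    [4,6] NP\S   <
      [4,5] "near" : PP
      [5,6] "liked" : (NP\S)\PP

[0,1] ((S/NP)/NP)/S  lex  "which"
[1,2] S  lex  "this"
[0,2] (S/NP)/NP  >  k=1
[2,3] NP  lex  "often"
[0,3] S/NP  >  k=2
[3,4] S  lex  "read"
[4,5] PP  lex  "near"
[5,6] (NP\S)\PP  lex  "liked"
[4,6] NP\S  <  k=5
[3,6] NP  <  k=4
[0,6] S  >  k=3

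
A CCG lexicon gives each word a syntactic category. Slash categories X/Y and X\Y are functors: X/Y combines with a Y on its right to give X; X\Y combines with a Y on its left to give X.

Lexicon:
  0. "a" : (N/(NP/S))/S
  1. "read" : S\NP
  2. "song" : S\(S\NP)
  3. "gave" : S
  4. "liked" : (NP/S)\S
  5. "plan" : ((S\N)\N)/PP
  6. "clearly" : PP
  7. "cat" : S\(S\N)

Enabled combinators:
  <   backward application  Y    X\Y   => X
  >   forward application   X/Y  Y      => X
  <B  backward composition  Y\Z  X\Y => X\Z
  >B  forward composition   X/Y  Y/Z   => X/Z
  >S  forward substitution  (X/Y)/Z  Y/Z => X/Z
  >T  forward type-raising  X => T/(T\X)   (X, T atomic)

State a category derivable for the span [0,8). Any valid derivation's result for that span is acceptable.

[0,8] S   <
  [0,7] S\N   <
    [0,5] N   >
      [0,3] N/(NP/S)   >
        [0,1] "a" : (N/(NP/S))/S
        [1,3] S   <
          [1,2] "read" : S\NP
          [2,3] "song" : S\(S\NP)
      [3,5] NP/S   <
        [3,4] "gave" : S
        [4,5] "liked" : (NP/S)\S
    [5,7] (S\N)\N   >
      [5,6] "plan" : ((S\N)\N)/PP
      [6,7] "clearly" : PP
  [7,8] "cat" : S\(S\N)

S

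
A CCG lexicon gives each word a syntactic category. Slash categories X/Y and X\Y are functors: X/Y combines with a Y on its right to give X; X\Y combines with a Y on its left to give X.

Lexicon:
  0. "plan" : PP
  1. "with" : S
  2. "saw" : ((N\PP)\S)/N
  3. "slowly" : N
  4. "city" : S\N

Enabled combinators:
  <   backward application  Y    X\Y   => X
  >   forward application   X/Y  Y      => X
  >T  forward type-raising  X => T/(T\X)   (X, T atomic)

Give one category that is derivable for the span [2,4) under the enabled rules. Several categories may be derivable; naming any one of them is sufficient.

(N\PP)\S

[0,5] S   <
  [0,4] N   >
    [0,1] N/(N\PP)   >T
      [0,1] "plan" : PP
    [1,4] N\PP   <
      [1,2] "with" : S
      [2,4] (N\PP)\S   >
        [2,3] "saw" : ((N\PP)\S)/N
        [3,4] "slowly" : N
  [4,5] "city" : S\N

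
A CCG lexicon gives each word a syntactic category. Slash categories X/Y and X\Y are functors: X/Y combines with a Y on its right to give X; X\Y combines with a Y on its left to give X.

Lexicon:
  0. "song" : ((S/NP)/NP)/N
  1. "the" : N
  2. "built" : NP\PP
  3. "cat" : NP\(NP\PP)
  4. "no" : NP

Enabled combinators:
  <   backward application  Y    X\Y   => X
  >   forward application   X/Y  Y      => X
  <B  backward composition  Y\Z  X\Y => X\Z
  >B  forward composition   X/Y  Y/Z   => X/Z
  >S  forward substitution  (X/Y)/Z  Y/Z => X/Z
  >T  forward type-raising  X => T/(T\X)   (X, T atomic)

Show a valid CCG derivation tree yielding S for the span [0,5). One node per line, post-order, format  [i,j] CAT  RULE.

[0,1] ((S/NP)/NP)/N  lex  "song"
[1,2] N  lex  "the"
[0,2] (S/NP)/NP  >  k=1
[2,3] NP\PP  lex  "built"
[3,4] NP\(NP\PP)  lex  "cat"
[2,4] NP  <  k=3
[0,4] S/NP  >  k=2
[4,5] NP  lex  "no"
[0,5] S  >  k=4

[0,5] S   >
  [0,4] S/NP   >
    [0,2] (S/NP)/NP   >
      [0,1] "song" : ((S/NP)/NP)/N
      [1,2] "the" : N
    [2,4] NP   <
      [2,3] "built" : NP\PP
      [3,4] "cat" : NP\(NP\PP)
  [4,5] "no" : NP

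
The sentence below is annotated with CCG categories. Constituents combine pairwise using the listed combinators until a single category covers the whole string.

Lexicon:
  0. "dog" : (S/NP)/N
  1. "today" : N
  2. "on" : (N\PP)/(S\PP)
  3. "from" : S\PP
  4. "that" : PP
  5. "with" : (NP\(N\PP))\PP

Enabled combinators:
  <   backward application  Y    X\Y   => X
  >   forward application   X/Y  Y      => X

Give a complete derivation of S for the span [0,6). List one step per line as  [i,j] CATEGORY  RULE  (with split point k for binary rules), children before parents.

[0,1] (S/NP)/N  lex  "dog"
[1,2] N  lex  "today"
[0,2] S/NP  >  k=1
[2,3] (N\PP)/(S\PP)  lex  "on"
[3,4] S\PP  lex  "from"
[2,4] N\PP  >  k=3
[4,5] PP  lex  "that"
[5,6] (NP\(N\PP))\PP  lex  "with"
[4,6] NP\(N\PP)  <  k=5
[2,6] NP  <  k=4
[0,6] S  >  k=2

[0,6] S   >
  [0,2] S/NP   >
    [0,1] "dog" : (S/NP)/N
    [1,2] "today" : N
  [2,6] NP   <
    [2,4] N\PP   >
      [2,3] "on" : (N\PP)/(S\PP)
      [3,4] "from" : S\PP
    [4,6] NP\(N\PP)   <
      [4,5] "that" : PP
      [5,6] "with" : (NP\(N\PP))\PP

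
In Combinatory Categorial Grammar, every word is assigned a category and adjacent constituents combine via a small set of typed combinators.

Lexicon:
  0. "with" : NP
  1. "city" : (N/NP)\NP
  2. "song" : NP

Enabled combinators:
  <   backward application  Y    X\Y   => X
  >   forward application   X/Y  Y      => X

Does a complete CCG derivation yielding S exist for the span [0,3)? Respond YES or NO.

NP (N/NP)\NP NP
CKY chart[0,3] = {N}; S ∉ chart

NO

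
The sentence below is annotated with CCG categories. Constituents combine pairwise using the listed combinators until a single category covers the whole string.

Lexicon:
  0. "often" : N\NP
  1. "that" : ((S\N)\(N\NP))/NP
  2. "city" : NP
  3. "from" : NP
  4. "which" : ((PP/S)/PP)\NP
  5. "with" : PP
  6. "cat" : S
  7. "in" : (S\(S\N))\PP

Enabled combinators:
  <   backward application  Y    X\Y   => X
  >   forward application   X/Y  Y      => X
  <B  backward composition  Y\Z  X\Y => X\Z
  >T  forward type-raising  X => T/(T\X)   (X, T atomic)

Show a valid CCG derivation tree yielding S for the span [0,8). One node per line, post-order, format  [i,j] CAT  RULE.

[0,8] S   <
  [0,3] S\N   <
    [0,1] "often" : N\NP
    [1,3] (S\N)\(N\NP)   >
      [1,2] "that" : ((S\N)\(N\NP))/NP
      [2,3] "city" : NP
  [3,8] S\(S\N)   <
    [3,7] PP   >
      [3,6] PP/S   >
        [3,5] (PP/S)/PP   <
          [3,4] "from" : NP
          [4,5] "which" : ((PP/S)/PP)\NP
        [5,6] "with" : PP
      [6,7] "cat" : S
    [7,8] "in" : (S\(S\N))\PP

[0,1] N\NP  lex  "often"
[1,2] ((S\N)\(N\NP))/NP  lex  "that"
[2,3] NP  lex  "city"
[1,3] (S\N)\(N\NP)  >  k=2
[0,3] S\N  <  k=1
[3,4] NP  lex  "from"
[4,5] ((PP/S)/PP)\NP  lex  "which"
[3,5] (PP/S)/PP  <  k=4
[5,6] PP  lex  "with"
[3,6] PP/S  >  k=5
[6,7] S  lex  "cat"
[3,7] PP  >  k=6
[7,8] (S\(S\N))\PP  lex  "in"
[3,8] S\(S\N)  <  k=7
[0,8] S  <  k=3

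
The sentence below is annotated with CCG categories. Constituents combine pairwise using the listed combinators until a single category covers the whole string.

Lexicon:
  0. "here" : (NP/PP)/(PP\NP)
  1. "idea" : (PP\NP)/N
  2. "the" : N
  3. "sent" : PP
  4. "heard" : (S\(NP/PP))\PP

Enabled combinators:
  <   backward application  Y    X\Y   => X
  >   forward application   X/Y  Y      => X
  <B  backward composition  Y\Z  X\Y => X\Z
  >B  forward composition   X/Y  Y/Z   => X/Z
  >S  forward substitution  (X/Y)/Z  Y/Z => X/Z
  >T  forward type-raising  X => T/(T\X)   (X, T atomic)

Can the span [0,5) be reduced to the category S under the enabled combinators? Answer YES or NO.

YES

[0,5] S   <
  [0,3] NP/PP   >
    [0,1] "here" : (NP/PP)/(PP\NP)
    [1,3] PP\NP   >
      [1,2] "idea" : (PP\NP)/N
      [2,3] "the" : N
  [3,5] S\(NP/PP)   <
    [3,4] "sent" : PP
    [4,5] "heard" : (S\(NP/PP))\PP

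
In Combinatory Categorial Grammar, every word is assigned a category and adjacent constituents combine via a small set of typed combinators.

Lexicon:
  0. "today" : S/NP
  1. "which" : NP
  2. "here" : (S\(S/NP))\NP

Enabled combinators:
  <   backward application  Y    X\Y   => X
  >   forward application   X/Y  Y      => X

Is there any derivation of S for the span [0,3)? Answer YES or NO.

YES

[0,3] S   <
  [0,1] "today" : S/NP
  [1,3] S\(S/NP)   <
    [1,2] "which" : NP
    [2,3] "here" : (S\(S/NP))\NP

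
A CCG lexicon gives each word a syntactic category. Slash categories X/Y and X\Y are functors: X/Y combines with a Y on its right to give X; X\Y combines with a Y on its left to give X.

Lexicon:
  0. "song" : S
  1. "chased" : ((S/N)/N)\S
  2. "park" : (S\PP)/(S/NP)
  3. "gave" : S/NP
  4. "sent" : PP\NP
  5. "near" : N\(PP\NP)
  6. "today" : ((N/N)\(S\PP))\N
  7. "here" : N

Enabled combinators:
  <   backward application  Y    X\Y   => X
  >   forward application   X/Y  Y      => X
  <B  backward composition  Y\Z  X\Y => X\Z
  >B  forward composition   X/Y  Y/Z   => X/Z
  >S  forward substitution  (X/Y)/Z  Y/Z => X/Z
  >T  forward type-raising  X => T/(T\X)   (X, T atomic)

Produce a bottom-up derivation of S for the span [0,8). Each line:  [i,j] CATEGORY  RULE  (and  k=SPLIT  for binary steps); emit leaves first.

[0,8] S   >
  [0,7] S/N   >S
    [0,2] (S/N)/N   <
      [0,1] "song" : S
      [1,2] "chased" : ((S/N)/N)\S
    [2,7] N/N   <
      [2,4] S\PP   >
        [2,3] "park" : (S\PP)/(S/NP)
        [3,4] "gave" : S/NP
      [4,7] (N/N)\(S\PP)   <
        [4,6] N   <
          [4,5] "sent" : PP\NP
          [5,6] "near" : N\(PP\NP)
        [6,7] "today" : ((N/N)\(S\PP))\N
  [7,8] "here" : N

[0,1] S  lex  "song"
[1,2] ((S/N)/N)\S  lex  "chased"
[0,2] (S/N)/N  <  k=1
[2,3] (S\PP)/(S/NP)  lex  "park"
[3,4] S/NP  lex  "gave"
[2,4] S\PP  >  k=3
[4,5] PP\NP  lex  "sent"
[5,6] N\(PP\NP)  lex  "near"
[4,6] N  <  k=5
[6,7] ((N/N)\(S\PP))\N  lex  "today"
[4,7] (N/N)\(S\PP)  <  k=6
[2,7] N/N  <  k=4
[0,7] S/N  >S  k=2
[7,8] N  lex  "here"
[0,8] S  >  k=7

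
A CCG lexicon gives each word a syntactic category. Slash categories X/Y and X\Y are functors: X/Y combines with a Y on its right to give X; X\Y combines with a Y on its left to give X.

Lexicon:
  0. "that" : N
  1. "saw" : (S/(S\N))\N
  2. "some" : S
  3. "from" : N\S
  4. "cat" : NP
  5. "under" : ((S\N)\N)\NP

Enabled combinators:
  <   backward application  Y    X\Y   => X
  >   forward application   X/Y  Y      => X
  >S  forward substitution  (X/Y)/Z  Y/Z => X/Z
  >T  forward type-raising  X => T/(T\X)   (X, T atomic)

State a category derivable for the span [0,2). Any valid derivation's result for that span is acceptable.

[0,6] S   >
  [0,2] S/(S\N)   <
    [0,1] "that" : N
    [1,2] "saw" : (S/(S\N))\N
  [2,6] S\N   <
    [2,4] N   <
      [2,3] "some" : S
      [3,4] "from" : N\S
    [4,6] (S\N)\N   <
      [4,5] "cat" : NP
      [5,6] "under" : ((S\N)\N)\NP

S/(S\N)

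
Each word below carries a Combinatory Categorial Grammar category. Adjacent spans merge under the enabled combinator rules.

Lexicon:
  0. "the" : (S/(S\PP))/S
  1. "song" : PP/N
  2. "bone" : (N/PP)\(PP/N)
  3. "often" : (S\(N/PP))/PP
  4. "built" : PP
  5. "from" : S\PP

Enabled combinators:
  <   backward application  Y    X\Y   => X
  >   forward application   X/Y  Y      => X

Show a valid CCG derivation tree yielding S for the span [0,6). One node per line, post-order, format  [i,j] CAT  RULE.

[0,1] (S/(S\PP))/S  lex  "the"
[1,2] PP/N  lex  "song"
[2,3] (N/PP)\(PP/N)  lex  "bone"
[1,3] N/PP  <  k=2
[3,4] (S\(N/PP))/PP  lex  "often"
[4,5] PP  lex  "built"
[3,5] S\(N/PP)  >  k=4
[1,5] S  <  k=3
[0,5] S/(S\PP)  >  k=1
[5,6] S\PP  lex  "from"
[0,6] S  >  k=5

[0,6] S   >
  [0,5] S/(S\PP)   >
    [0,1] "the" : (S/(S\PP))/S
    [1,5] S   <
      [1,3] N/PP   <
        [1,2] "song" : PP/N
        [2,3] "bone" : (N/PP)\(PP/N)
      [3,5] S\(N/PP)   >
        [3,4] "often" : (S\(N/PP))/PP
        [4,5] "built" : PP
  [5,6] "from" : S\PP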